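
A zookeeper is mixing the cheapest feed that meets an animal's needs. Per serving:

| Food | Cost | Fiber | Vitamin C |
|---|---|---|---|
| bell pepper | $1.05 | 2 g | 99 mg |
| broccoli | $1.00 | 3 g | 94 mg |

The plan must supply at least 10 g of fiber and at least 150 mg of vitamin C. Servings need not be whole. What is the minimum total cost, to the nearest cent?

Compare the cost at each extreme point of the feasible region.
bell pepper only: max(10/2, 150/99) = 5 servings → $5.25.
broccoli only: max(10/3, 150/94) = 3.333 servings → $3.33.
bell pepper + broccoli: the both-tight solution has a negative serving — not a feasible corner.
Cheapest feasible corner: $3.33.

$3.33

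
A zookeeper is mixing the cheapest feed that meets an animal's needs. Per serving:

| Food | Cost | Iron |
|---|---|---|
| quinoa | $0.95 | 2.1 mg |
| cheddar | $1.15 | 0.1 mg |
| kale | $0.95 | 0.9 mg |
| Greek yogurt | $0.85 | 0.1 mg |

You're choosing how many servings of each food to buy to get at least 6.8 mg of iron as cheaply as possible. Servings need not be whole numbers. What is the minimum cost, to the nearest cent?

$3.08

Cost per mg of iron: quinoa $0.4524, kale $1.0556, Greek yogurt $8.5000, cheddar $11.5000.
With no serving limits, use only quinoa: 6.8 mg / 2.1 mg = 3.238 servings × $0.95 = $3.08.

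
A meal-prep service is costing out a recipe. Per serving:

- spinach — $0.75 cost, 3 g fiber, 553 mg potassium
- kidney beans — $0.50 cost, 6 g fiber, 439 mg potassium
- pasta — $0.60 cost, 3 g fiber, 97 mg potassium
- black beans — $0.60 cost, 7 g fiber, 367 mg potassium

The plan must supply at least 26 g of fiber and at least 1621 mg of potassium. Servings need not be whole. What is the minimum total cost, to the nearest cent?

$2.17

This is a tiny linear program; its minimum lies at a vertex of the feasible set. List the vertices and price them.
spinach only: max(26/3, 1621/553) = 8.667 servings → $6.50.
kidney beans only: max(26/6, 1621/439) = 4.333 servings → $2.17.
pasta only: max(26/3, 1621/97) = 16.71 servings → $10.03.
black beans only: max(26/7, 1621/367) = 4.417 servings → $2.65.
spinach + kidney beans: intersection lies outside the first quadrant.
spinach + pasta with both tight: 1.711 servings and 6.955 servings → $5.46.
spinach + black beans with both tight: 0.6516 servings and 3.435 servings → $2.55.
kidney beans + pasta with both tight: 3.185 servings and 2.297 servings → $2.97.
kidney beans + black beans with both tight: 2.072 servings and 1.938 servings → $2.20.
pasta + black beans with both targets exact would need a negative amount; discard.
Cheapest feasible corner: $2.17.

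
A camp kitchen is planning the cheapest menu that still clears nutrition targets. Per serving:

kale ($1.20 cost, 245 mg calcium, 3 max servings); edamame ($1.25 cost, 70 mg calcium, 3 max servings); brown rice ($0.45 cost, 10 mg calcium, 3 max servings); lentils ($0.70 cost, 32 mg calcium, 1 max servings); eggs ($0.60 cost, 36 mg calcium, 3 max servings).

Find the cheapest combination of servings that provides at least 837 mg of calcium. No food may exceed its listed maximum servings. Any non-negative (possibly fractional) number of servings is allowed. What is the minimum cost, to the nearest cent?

$5.30

Cost per mg of calcium: kale $0.0049, eggs $0.0167, edamame $0.0179, lentils $0.0219, brown rice $0.0450.
Take 3 servings of kale: +735.0 mg calcium for $3.60 (total $3.60, still need 102.0 mg).
Take 2.833 servings of eggs: +102.0 mg calcium for $1.70 (total $5.30, still need 0.0 mg).
Filling from the cheapest source first is optimal under one linear minimum: $5.30.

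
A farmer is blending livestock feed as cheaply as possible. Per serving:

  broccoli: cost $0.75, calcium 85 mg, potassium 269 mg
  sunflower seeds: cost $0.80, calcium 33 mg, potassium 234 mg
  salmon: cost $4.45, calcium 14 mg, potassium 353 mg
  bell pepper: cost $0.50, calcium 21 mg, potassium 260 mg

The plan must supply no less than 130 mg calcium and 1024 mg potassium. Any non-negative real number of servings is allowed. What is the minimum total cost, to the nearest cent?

$2.14

An LP optimum is at a vertex; with two nutrient constraints at most two foods are used. Check each candidate.
broccoli only: max(130/85, 1024/269) = 3.807 servings → $2.86.
sunflower seeds only: max(130/33, 1024/234) = 4.376 servings → $3.50.
salmon only: max(130/14, 1024/353) = 9.286 servings → $41.32.
bell pepper only: max(130/21, 1024/260) = 6.19 servings → $3.10.
broccoli + sunflower seeds: intersection lies outside the first quadrant.
broccoli + salmon with both tight: 1.203 servings and 1.984 servings → $9.73.
broccoli + bell pepper with both tight: 0.7474 servings and 3.165 servings → $2.14.
sunflower seeds + salmon with both tight: 3.769 servings and 0.4027 servings → $4.81.
sunflower seeds + bell pepper with both tight: 3.354 servings and 0.9198 servings → $3.14.
salmon + bell pepper: intersection lies outside the first quadrant.
Cheapest feasible corner: $2.14.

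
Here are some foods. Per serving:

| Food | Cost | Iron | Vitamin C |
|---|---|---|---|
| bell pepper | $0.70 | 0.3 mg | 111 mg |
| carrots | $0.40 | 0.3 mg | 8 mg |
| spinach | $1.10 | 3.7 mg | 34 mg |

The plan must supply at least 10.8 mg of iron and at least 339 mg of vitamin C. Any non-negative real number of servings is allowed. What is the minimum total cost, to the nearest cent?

Minimising a linear cost over {iron ≥ 10.8, vitamin C ≥ 339, servings ≥ 0} — the optimum is at a vertex, using one or two foods.
bell pepper only: max(10.8/0.3, 339/111) = 36 servings → $25.20.
carrots only: max(10.8/0.3, 339/8) = 42.38 servings → $16.95.
spinach only: max(10.8/3.7, 339/34) = 9.971 servings → $10.97.
bell pepper + carrots with both tight: 0.4951 servings and 35.5 servings → $14.55.
bell pepper + spinach with both tight: 2.215 servings and 2.739 servings → $4.56.
carrots + spinach with both targets exact would need a negative amount; discard.
So the least-cost plan costs $4.56.

$4.56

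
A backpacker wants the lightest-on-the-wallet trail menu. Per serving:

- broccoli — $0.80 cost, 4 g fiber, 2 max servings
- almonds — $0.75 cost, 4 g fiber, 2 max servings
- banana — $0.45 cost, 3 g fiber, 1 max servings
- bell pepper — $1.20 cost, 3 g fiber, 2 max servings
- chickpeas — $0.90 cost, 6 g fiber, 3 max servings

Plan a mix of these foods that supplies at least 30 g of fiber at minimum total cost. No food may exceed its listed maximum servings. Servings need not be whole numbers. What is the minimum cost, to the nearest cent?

Cost per g of fiber: banana $0.1500, chickpeas $0.1500, almonds $0.1875, broccoli $0.2000, bell pepper $0.4000.
Take 1 serving of banana: +3.0 g fiber for $0.45 (total $0.45, still need 27.0 g).
Take 3 servings of chickpeas: +18.0 g fiber for $2.70 (total $3.15, still need 9.0 g).
Take 2 servings of almonds: +8.0 g fiber for $1.50 (total $4.65, still need 1.0 g).
Take 0.25 servings of broccoli: +1.0 g fiber for $0.20 (total $4.85, still need 0.0 g).
Filling from the cheapest source first is optimal under one linear minimum: $4.85.

$4.85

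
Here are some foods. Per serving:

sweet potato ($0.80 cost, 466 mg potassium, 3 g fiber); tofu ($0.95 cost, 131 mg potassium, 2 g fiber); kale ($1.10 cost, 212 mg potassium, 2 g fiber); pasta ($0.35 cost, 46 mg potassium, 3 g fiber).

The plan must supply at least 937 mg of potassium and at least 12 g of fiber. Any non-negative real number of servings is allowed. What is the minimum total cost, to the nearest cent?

For a min-cost LP with two ≥-constraints, a basic feasible solution has at most two positive variables.
sweet potato only: max(937/466, 12/3) = 4 servings → $3.20.
tofu only: max(937/131, 12/2) = 7.153 servings → $6.80.
kale only: max(937/212, 12/2) = 6 servings → $6.60.
pasta only: max(937/46, 12/3) = 20.37 servings → $7.13.
sweet potato + tofu with both tight: 0.5603 servings and 5.16 servings → $5.35.
sweet potato + kale: the both-tight solution has a negative serving — not a feasible corner.
sweet potato + pasta with both tight: 1.793 servings and 2.207 servings → $2.21.
tofu + kale with both tight: 4.136 servings and 1.864 servings → $5.98.
tofu + pasta: intersection lies outside the first quadrant.
kale + pasta with both tight: 4.153 servings and 1.232 servings → $5.00.
The minimum over all feasible corners is $2.21.

$2.21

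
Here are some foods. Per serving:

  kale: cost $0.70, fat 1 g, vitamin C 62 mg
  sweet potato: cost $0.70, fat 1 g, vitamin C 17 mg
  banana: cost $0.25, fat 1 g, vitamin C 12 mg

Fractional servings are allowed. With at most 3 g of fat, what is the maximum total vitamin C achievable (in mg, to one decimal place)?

Vitamin C per g fat: kale 62, sweet potato 17, banana 12.
With no serving limits, spend the whole fat allowance on kale: 3 g / 1 g × 62 mg = 186.0 mg.

186.0 mg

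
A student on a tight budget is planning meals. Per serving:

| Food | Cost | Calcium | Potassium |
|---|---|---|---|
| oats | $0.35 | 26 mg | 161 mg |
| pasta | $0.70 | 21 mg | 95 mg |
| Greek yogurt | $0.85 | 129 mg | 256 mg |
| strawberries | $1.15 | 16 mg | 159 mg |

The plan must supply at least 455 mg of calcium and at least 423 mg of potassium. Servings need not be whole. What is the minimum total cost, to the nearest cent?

Check every corner: each single food scaled to meet both minima, and each pair solved so both constraints bind.
oats only: max(455/26, 423/161) = 17.5 servings → $6.12.
pasta only: max(455/21, 423/95) = 21.67 servings → $15.17.
Greek yogurt only: max(455/129, 423/256) = 3.527 servings → $3.00.
strawberries only: max(455/16, 423/159) = 28.44 servings → $32.70.
oats + pasta: intersection lies outside the first quadrant.
oats + Greek yogurt: intersection lies outside the first quadrant.
oats + strawberries: intersection lies outside the first quadrant.
pasta + Greek yogurt: intersection lies outside the first quadrant.
pasta + strawberries with both targets exact would need a negative amount; discard.
Greek yogurt + strawberries with both targets exact would need a negative amount; discard.
The minimum over all feasible corners is $3.00.

$3.00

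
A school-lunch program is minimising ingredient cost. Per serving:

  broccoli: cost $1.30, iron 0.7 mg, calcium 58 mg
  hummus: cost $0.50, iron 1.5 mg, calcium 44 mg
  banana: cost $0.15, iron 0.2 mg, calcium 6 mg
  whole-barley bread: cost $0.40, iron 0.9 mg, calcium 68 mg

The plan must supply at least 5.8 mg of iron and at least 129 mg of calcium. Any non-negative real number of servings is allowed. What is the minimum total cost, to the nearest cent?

The cheapest plan sits at a corner of the feasible region — with two constraints it uses at most two foods.
broccoli only: max(5.8/0.7, 129/58) = 8.286 servings → $10.77.
hummus only: max(5.8/1.5, 129/44) = 3.867 servings → $1.93.
banana only: max(5.8/0.2, 129/6) = 29 servings → $4.35.
whole-barley bread only: max(5.8/0.9, 129/68) = 6.444 servings → $2.58.
broccoli + hummus: the both-tight solution has a negative serving — not a feasible corner.
broccoli + banana: the both-tight solution has a negative serving — not a feasible corner.
broccoli + whole-barley bread with both targets exact would need a negative amount; discard.
hummus + banana: the both-tight solution has a negative serving — not a feasible corner.
hummus + whole-barley bread: intersection lies outside the first quadrant.
banana + whole-barley bread: the both-tight solution has a negative serving — not a feasible corner.
So the least-cost plan costs $1.93.

$1.93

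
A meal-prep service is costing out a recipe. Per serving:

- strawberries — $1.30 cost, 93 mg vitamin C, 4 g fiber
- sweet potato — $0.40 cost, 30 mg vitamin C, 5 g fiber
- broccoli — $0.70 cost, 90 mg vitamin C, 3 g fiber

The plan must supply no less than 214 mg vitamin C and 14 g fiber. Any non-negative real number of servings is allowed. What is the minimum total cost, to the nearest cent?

$1.95

A basic optimal solution has at most two foods positive. Try each food alone and each pair with both targets met exactly.
strawberries only: max(214/93, 14/4) = 3.5 servings → $4.55.
sweet potato only: max(214/30, 14/5) = 7.133 servings → $2.85.
broccoli only: max(214/90, 14/3) = 4.667 servings → $3.27.
strawberries + sweet potato with both tight: 1.884 servings and 1.293 servings → $2.97.
strawberries + broccoli with both targets exact would need a negative amount; discard.
sweet potato + broccoli with both tight: 1.717 servings and 1.806 servings → $1.95.
Cheapest feasible corner: $1.95.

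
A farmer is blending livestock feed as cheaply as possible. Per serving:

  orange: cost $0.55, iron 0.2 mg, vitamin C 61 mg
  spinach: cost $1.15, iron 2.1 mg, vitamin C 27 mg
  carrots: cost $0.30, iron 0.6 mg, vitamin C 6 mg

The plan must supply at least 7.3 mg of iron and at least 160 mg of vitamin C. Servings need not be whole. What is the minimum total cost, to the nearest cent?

An LP optimum is at a vertex; with two nutrient constraints at most two foods are used. Check each candidate.
orange only: max(7.3/0.2, 160/61) = 36.5 servings → $20.07.
spinach only: max(7.3/2.1, 160/27) = 5.926 servings → $6.81.
carrots only: max(7.3/0.6, 160/6) = 26.67 servings → $8.00.
orange + spinach with both tight: 1.132 servings and 3.368 servings → $4.50.
orange + carrots with both tight: 1.475 servings and 11.68 servings → $4.31.
spinach + carrots: the both-tight solution has a negative serving — not a feasible corner.
Cheapest feasible corner: $4.31.

$4.31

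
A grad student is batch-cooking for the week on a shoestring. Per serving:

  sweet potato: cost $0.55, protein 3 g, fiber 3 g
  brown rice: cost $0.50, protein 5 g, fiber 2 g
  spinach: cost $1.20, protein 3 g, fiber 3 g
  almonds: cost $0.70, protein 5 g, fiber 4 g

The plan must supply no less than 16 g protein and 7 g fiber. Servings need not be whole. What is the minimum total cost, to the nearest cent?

A basic optimal solution has at most two foods positive. Try each food alone and each pair with both targets met exactly.
sweet potato only: max(16/3, 7/3) = 5.333 servings → $2.93.
brown rice only: max(16/5, 7/2) = 3.5 servings → $1.75.
spinach only: max(16/3, 7/3) = 5.333 servings → $6.40.
almonds only: max(16/5, 7/4) = 3.2 servings → $2.24.
sweet potato + brown rice with both tight: 0.3333 servings and 3 servings → $1.68.
sweet potato + spinach (both tight): parallel constraints — no distinct corner.
sweet potato + almonds: the both-tight solution has a negative serving — not a feasible corner.
brown rice + spinach with both tight: 3 servings and 0.3333 servings → $1.90.
brown rice + almonds with both tight: 2.9 servings and 0.3 servings → $1.66.
spinach + almonds: intersection lies outside the first quadrant.
Cheapest feasible corner: $1.66.

$1.66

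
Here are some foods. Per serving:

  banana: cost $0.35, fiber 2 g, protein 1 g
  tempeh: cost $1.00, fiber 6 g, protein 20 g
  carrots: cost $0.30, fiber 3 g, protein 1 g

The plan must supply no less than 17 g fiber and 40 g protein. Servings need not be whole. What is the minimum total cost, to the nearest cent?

$2.46

A basic optimal solution has at most two foods positive. Try each food alone and each pair with both targets met exactly.
banana only: max(17/2, 40/1) = 40 servings → $14.00.
tempeh only: max(17/6, 40/20) = 2.833 servings → $2.83.
carrots only: max(17/3, 40/1) = 40 servings → $12.00.
banana + tempeh with both tight: 2.941 servings and 1.853 servings → $2.88.
banana + carrots: the both-tight solution has a negative serving — not a feasible corner.
tempeh + carrots with both tight: 1.907 servings and 1.852 servings → $2.46.
Cheapest feasible corner: $2.46.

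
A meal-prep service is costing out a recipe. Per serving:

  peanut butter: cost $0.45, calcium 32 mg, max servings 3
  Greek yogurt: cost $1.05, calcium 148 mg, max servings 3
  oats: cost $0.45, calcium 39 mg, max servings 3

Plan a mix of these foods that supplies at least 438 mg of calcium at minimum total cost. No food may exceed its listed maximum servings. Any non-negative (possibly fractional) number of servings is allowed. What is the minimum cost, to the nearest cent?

Cost per mg of calcium: Greek yogurt $0.0071, oats $0.0115, peanut butter $0.0141.
Take 2.959 servings of Greek yogurt: +438.0 mg calcium for $3.11 (total $3.11, still need 0.0 mg).
Greedy by cheapest-per-mg is optimal for a single linear constraint, so the minimum cost is $3.11.

$3.11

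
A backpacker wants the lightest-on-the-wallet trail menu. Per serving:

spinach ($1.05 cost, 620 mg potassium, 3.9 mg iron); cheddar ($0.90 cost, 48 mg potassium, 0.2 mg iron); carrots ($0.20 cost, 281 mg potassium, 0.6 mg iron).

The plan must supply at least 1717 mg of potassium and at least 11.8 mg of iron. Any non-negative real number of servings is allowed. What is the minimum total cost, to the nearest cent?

$3.18

This is a tiny linear program; its minimum lies at a vertex of the feasible set. List the vertices and price them.
spinach only: max(1717/620, 11.8/3.9) = 3.026 servings → $3.18.
cheddar only: max(1717/48, 11.8/0.2) = 59 servings → $53.10.
carrots only: max(1717/281, 11.8/0.6) = 19.67 servings → $3.93.
spinach + cheddar: the both-tight solution has a negative serving — not a feasible corner.
spinach + carrots: intersection lies outside the first quadrant.
cheddar + carrots with both targets exact would need a negative amount; discard.
The minimum over all feasible corners is $3.18.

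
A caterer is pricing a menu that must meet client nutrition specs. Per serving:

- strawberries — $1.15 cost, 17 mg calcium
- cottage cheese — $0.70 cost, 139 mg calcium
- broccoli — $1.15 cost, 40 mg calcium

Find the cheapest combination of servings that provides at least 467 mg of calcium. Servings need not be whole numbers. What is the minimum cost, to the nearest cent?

Cost per mg of calcium: cottage cheese $0.0050, broccoli $0.0288, strawberries $0.0676.
With no serving limits, use only cottage cheese: 467 mg / 139 mg = 3.36 servings × $0.70 = $2.35.

$2.35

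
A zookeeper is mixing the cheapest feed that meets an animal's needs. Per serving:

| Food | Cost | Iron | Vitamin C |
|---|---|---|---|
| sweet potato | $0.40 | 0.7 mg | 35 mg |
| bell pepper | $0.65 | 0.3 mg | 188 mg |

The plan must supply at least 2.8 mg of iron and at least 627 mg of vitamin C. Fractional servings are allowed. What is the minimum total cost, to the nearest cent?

$2.95

The cheapest plan sits at a corner of the feasible region — with two constraints it uses at most two foods.
sweet potato only: max(2.8/0.7, 627/35) = 17.91 servings → $7.17.
bell pepper only: max(2.8/0.3, 627/188) = 9.333 servings → $6.07.
sweet potato + bell pepper with both tight: 2.794 servings and 2.815 servings → $2.95.
So the least-cost plan costs $2.95.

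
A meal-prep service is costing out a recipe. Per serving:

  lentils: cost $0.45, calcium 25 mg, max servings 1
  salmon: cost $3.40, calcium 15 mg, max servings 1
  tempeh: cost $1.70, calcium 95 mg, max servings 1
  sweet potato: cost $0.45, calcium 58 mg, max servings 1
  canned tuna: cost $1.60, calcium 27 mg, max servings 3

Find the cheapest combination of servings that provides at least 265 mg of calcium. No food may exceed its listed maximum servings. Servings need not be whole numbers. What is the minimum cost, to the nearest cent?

Cost per mg of calcium: sweet potato $0.0078, tempeh $0.0179, lentils $0.0180, canned tuna $0.0593, salmon $0.2267.
Take 1 serving of sweet potato: +58.0 mg calcium for $0.45 (total $0.45, still need 207.0 mg).
Take 1 serving of tempeh: +95.0 mg calcium for $1.70 (total $2.15, still need 112.0 mg).
Take 1 serving of lentils: +25.0 mg calcium for $0.45 (total $2.60, still need 87.0 mg).
Take 3 servings of canned tuna: +81.0 mg calcium for $4.80 (total $7.40, still need 6.0 mg).
Take 0.4 servings of salmon: +6.0 mg calcium for $1.36 (total $8.76, still need 0.0 mg).
Greedy by cheapest-per-mg is optimal for a single linear constraint, so the minimum cost is $8.76.

$8.76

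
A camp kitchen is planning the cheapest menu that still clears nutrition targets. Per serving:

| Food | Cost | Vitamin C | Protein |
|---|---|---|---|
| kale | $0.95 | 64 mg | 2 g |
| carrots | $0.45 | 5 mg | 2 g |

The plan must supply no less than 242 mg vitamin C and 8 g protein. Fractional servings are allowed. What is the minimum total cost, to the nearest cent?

$3.68

kale only: max(242/64, 8/2) = 4 servings → $3.80.
carrots only: max(242/5, 8/2) = 48.4 servings → $21.78.
kale + carrots with both tight: 3.763 servings and 0.2373 servings → $3.68.
So the least-cost plan costs $3.68.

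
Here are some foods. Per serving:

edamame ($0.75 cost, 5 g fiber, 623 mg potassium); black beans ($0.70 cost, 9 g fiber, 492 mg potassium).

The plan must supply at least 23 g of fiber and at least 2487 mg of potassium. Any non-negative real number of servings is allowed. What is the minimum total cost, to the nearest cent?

$3.06

Compare the cost at each extreme point of the feasible region.
edamame only: max(23/5, 2487/623) = 4.6 servings → $3.45.
black beans only: max(23/9, 2487/492) = 5.055 servings → $3.54.
edamame + black beans with both tight: 3.517 servings and 0.6018 servings → $3.06.
Cheapest feasible corner: $3.06.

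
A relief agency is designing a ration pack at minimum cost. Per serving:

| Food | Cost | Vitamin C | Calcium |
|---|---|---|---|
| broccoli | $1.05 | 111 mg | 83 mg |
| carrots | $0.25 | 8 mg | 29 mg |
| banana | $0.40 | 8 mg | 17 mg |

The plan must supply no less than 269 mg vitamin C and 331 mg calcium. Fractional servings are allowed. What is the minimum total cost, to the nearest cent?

Two binding constraints pin down two serving amounts, so the optimal mix uses at most two foods. The candidates are each food alone (scaled to the tighter of vitamin C/calcium) and each pair with both constraints tight.
broccoli only: max(269/111, 331/83) = 3.988 servings → $4.19.
carrots only: max(269/8, 331/29) = 33.62 servings → $8.41.
banana only: max(269/8, 331/17) = 33.62 servings → $13.45.
broccoli + carrots with both tight: 2.017 servings and 5.641 servings → $3.53.
broccoli + banana with both tight: 1.574 servings and 11.79 servings → $6.37.
carrots + banana with both targets exact would need a negative amount; discard.
So the least-cost plan costs $3.53.

$3.53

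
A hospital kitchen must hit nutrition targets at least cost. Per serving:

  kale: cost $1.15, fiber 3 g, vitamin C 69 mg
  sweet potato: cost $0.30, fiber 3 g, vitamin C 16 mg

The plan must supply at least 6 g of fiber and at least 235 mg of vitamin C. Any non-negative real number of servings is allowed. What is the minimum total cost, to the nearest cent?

$3.92

kale only: max(6/3, 235/69) = 3.406 servings → $3.92.
sweet potato only: max(6/3, 235/16) = 14.69 servings → $4.41.
kale + sweet potato with both targets exact would need a negative amount; discard.
The minimum over all feasible corners is $3.92.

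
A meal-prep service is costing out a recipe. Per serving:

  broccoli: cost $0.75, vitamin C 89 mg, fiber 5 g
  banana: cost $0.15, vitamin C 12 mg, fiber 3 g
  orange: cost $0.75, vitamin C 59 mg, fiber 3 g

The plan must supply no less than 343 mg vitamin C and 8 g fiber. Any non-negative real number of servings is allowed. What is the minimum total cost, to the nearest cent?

broccoli only: max(343/89, 8/5) = 3.854 servings → $2.89.
banana only: max(343/12, 8/3) = 28.58 servings → $4.29.
orange only: max(343/59, 8/3) = 5.814 servings → $4.36.
broccoli + banana with both targets exact would need a negative amount; discard.
broccoli + orange: the both-tight solution has a negative serving — not a feasible corner.
banana + orange with both targets exact would need a negative amount; discard.
Cheapest feasible corner: $2.89.

$2.89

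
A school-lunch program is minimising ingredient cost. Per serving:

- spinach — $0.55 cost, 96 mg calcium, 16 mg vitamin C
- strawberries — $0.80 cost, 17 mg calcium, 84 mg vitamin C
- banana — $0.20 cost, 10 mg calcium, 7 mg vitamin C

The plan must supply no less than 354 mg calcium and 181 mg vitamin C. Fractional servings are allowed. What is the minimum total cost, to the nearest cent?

With two linear requirements the optimum uses one or two foods; enumerate the corners.
spinach only: max(354/96, 181/16) = 11.31 servings → $6.22.
strawberries only: max(354/17, 181/84) = 20.82 servings → $16.66.
banana only: max(354/10, 181/7) = 35.4 servings → $7.08.
spinach + strawberries with both tight: 3.421 servings and 1.503 servings → $3.08.
spinach + banana with both tight: 1.305 servings and 22.88 servings → $5.29.
strawberries + banana: the both-tight solution has a negative serving — not a feasible corner.
Cheapest feasible corner: $3.08.

$3.08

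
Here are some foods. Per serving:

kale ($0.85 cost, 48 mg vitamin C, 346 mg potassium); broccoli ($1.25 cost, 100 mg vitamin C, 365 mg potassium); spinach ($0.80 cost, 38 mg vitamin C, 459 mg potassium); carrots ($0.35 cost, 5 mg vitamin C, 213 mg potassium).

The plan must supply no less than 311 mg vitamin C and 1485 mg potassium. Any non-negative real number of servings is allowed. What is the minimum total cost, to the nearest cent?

The cheapest plan sits at a corner of the feasible region — with two constraints it uses at most two foods.
kale only: max(311/48, 1485/346) = 6.479 servings → $5.51.
broccoli only: max(311/100, 1485/365) = 4.068 servings → $5.09.
spinach only: max(311/38, 1485/459) = 8.184 servings → $6.55.
carrots only: max(311/5, 1485/213) = 62.2 servings → $21.77.
kale + broccoli with both tight: 2.048 servings and 2.127 servings → $4.40.
kale + spinach: the both-tight solution has a negative serving — not a feasible corner.
kale + carrots: the both-tight solution has a negative serving — not a feasible corner.
broccoli + spinach with both tight: 2.695 servings and 1.092 servings → $4.24.
broccoli + carrots with both tight: 3.02 servings and 1.796 servings → $4.40.
spinach + carrots: the both-tight solution has a negative serving — not a feasible corner.
Cheapest feasible corner: $4.24.

$4.24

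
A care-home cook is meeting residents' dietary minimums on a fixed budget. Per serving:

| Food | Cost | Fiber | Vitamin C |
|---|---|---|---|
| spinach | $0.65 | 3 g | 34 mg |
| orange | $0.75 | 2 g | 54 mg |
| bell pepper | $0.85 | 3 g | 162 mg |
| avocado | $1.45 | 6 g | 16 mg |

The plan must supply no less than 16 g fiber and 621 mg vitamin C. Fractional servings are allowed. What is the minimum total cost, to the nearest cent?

$4.15

A basic optimal solution has at most two foods positive. Try each food alone and each pair with both targets met exactly.
spinach only: max(16/3, 621/34) = 18.26 servings → $11.87.
orange only: max(16/2, 621/54) = 11.5 servings → $8.62.
bell pepper only: max(16/3, 621/162) = 5.333 servings → $4.53.
avocado only: max(16/6, 621/16) = 38.81 servings → $56.28.
spinach + orange: the both-tight solution has a negative serving — not a feasible corner.
spinach + bell pepper with both tight: 1.898 servings and 3.435 servings → $4.15.
spinach + avocado: the both-tight solution has a negative serving — not a feasible corner.
orange + bell pepper with both tight: 4.5 servings and 2.333 servings → $5.36.
orange + avocado with both targets exact would need a negative amount; discard.
bell pepper + avocado with both tight: 3.755 servings and 0.789 servings → $4.34.
So the least-cost plan costs $4.15.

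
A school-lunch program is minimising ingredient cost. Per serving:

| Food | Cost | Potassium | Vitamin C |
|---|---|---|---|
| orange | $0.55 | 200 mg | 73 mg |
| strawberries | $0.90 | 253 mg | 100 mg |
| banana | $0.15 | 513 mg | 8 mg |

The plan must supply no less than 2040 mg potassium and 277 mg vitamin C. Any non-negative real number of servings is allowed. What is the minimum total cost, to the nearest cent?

$2.32

At the optimum either one food covers both requirements or two foods hit both targets exactly; no other combination can be cheaper.
orange only: max(2040/200, 277/73) = 10.2 servings → $5.61.
strawberries only: max(2040/253, 277/100) = 8.063 servings → $7.26.
banana only: max(2040/513, 277/8) = 34.62 servings → $5.19.
orange + strawberries with both targets exact would need a negative amount; discard.
orange + banana with both tight: 3.509 servings and 2.609 servings → $2.32.
strawberries + banana with both tight: 2.553 servings and 2.718 servings → $2.70.
Cheapest feasible corner: $2.32.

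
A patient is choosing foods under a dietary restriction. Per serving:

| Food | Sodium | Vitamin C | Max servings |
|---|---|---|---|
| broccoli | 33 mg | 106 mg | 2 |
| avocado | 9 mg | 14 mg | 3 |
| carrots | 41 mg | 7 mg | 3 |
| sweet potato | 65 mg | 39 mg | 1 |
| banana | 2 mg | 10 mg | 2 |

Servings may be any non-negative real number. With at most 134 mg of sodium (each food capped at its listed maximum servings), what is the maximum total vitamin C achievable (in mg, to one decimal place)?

Vitamin C per mg sodium: banana 5, broccoli 3.212, avocado 1.556, sweet potato 0.6, carrots 0.1707.
Take 2 servings of banana: uses 4 mg sodium, +20.0 mg vitamin C (running total 20.0 mg).
Take 2 servings of broccoli: uses 66 mg sodium, +212.0 mg vitamin C (running total 232.0 mg).
Take 3 servings of avocado: uses 27 mg sodium, +42.0 mg vitamin C (running total 274.0 mg).
Take 0.5692 servings of sweet potato: uses 37 mg sodium, +22.2 mg vitamin C (running total 296.2 mg).
Greedy by best ratio exhausts the sodium allowance optimally: 296.2 mg.

296.2 mg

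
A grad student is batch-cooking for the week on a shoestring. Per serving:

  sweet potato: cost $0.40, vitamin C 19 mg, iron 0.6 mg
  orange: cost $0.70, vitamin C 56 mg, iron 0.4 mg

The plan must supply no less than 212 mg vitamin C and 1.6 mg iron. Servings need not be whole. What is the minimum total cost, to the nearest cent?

$2.68

With two linear requirements the optimum uses one or two foods; enumerate the corners.
sweet potato only: max(212/19, 1.6/0.6) = 11.16 servings → $4.46.
orange only: max(212/56, 1.6/0.4) = 4 servings → $2.80.
sweet potato + orange with both tight: 0.1846 servings and 3.723 servings → $2.68.
Cheapest feasible corner: $2.68.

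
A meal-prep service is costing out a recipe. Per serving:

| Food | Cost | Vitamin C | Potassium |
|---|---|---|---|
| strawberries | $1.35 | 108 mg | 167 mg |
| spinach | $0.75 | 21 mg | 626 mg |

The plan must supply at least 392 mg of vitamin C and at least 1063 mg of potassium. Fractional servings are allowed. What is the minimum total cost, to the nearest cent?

strawberries only: max(392/108, 1063/167) = 6.365 servings → $8.59.
spinach only: max(392/21, 1063/626) = 18.67 servings → $14.00.
strawberries + spinach with both tight: 3.48 servings and 0.7697 servings → $5.28.
So the least-cost plan costs $5.28.

$5.28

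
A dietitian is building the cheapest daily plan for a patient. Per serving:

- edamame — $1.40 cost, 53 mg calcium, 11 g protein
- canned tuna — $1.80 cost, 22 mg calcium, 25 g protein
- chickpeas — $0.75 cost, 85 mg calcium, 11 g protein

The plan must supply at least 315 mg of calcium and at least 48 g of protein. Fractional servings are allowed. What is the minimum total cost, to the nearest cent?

This is a tiny linear program; its minimum lies at a vertex of the feasible set. List the vertices and price them.
edamame only: max(315/53, 48/11) = 5.943 servings → $8.32.
canned tuna only: max(315/22, 48/25) = 14.32 servings → $25.77.
chickpeas only: max(315/85, 48/11) = 4.364 servings → $3.27.
edamame + canned tuna: the both-tight solution has a negative serving — not a feasible corner.
edamame + chickpeas with both tight: 1.747 servings and 2.616 servings → $4.41.
canned tuna + chickpeas with both tight: 0.3266 servings and 3.621 servings → $3.30.
The minimum over all feasible corners is $3.27.

$3.27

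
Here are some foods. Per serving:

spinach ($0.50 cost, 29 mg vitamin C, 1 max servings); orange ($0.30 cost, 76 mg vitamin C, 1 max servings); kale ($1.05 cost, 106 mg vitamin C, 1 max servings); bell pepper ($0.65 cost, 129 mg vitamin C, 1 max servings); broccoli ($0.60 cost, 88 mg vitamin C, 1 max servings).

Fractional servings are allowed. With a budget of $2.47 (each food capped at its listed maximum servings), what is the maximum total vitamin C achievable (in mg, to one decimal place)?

Vitamin C per dollar: orange 253.3, bell pepper 198.5, broccoli 146.7, kale 101, spinach 58.
Take 1 serving of orange: spends $0.30, +76.0 mg vitamin C (running total 76.0 mg).
Take 1 serving of bell pepper: spends $0.65, +129.0 mg vitamin C (running total 205.0 mg).
Take 1 serving of broccoli: spends $0.60, +88.0 mg vitamin C (running total 293.0 mg).
Take 0.8762 servings of kale: spends $0.92, +92.9 mg vitamin C (running total 385.9 mg).
Greedy by best ratio exhausts the cost allowance optimally: 385.9 mg.

385.9 mg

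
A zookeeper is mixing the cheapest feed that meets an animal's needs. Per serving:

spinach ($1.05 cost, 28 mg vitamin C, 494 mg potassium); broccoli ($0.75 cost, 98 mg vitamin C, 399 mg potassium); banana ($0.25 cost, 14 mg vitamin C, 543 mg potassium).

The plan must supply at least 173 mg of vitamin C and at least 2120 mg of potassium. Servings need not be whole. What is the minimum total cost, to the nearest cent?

$1.74

The cheapest plan sits at a corner of the feasible region — with two constraints it uses at most two foods.
spinach only: max(173/28, 2120/494) = 6.179 servings → $6.49.
broccoli only: max(173/98, 2120/399) = 5.313 servings → $3.98.
banana only: max(173/14, 2120/543) = 12.36 servings → $3.09.
spinach + broccoli with both tight: 3.725 servings and 0.7009 servings → $4.44.
spinach + banana with both targets exact would need a negative amount; discard.
broccoli + banana with both tight: 1.349 servings and 2.913 servings → $1.74.
The minimum over all feasible corners is $1.74.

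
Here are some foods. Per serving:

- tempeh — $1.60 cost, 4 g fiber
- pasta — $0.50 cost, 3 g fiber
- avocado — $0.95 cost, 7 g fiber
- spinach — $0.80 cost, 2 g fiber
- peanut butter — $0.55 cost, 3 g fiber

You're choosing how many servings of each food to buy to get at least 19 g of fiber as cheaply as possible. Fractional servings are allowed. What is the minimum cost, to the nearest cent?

$2.58

Cost per g of fiber: avocado $0.1357, pasta $0.1667, peanut butter $0.1833, tempeh $0.4000, spinach $0.4000.
With no serving limits, use only avocado: 19 g / 7 g = 2.714 servings × $0.95 = $2.58.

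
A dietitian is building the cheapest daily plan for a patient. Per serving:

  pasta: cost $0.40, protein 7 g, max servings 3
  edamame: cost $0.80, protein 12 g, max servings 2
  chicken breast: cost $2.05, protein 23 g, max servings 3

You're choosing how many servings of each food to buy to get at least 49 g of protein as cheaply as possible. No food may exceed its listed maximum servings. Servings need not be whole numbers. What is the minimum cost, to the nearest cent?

Cost per g of protein: pasta $0.0571, edamame $0.0667, chicken breast $0.0891.
Take 3 servings of pasta: +21.0 g protein for $1.20 (total $1.20, still need 28.0 g).
Take 2 servings of edamame: +24.0 g protein for $1.60 (total $2.80, still need 4.0 g).
Take 0.1739 servings of chicken breast: +4.0 g protein for $0.36 (total $3.16, still need 0.0 g).
Greedy by cheapest-per-g is optimal for a single linear constraint, so the minimum cost is $3.16.

$3.16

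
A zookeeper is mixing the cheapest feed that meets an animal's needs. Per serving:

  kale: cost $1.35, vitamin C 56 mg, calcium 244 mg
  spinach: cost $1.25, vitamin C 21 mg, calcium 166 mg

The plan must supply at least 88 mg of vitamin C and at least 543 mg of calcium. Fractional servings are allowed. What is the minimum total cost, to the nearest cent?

kale only: max(88/56, 543/244) = 2.225 servings → $3.00.
spinach only: max(88/21, 543/166) = 4.19 servings → $5.24.
kale + spinach with both tight: 0.7682 servings and 2.142 servings → $3.71.
Cheapest feasible corner: $3.00.

$3.00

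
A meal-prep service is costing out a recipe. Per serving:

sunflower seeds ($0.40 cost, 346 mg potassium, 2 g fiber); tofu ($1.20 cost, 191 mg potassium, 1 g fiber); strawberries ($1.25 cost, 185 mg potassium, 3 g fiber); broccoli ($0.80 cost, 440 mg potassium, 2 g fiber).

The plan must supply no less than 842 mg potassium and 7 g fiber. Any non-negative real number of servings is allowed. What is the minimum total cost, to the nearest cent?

The cheapest plan sits at a corner of the feasible region — with two constraints it uses at most two foods.
sunflower seeds only: max(842/346, 7/2) = 3.5 servings → $1.40.
tofu only: max(842/191, 7/1) = 7 servings → $8.40.
strawberries only: max(842/185, 7/3) = 4.551 servings → $5.69.
broccoli only: max(842/440, 7/2) = 3.5 servings → $2.80.
sunflower seeds + tofu with both targets exact would need a negative amount; discard.
sunflower seeds + strawberries with both tight: 1.843 servings and 1.105 servings → $2.12.
sunflower seeds + broccoli: intersection lies outside the first quadrant.
tofu + strawberries with both tight: 3.173 servings and 1.276 servings → $5.40.
tofu + broccoli: the both-tight solution has a negative serving — not a feasible corner.
strawberries + broccoli with both tight: 1.469 servings and 1.296 servings → $2.87.
So the least-cost plan costs $1.40.

$1.40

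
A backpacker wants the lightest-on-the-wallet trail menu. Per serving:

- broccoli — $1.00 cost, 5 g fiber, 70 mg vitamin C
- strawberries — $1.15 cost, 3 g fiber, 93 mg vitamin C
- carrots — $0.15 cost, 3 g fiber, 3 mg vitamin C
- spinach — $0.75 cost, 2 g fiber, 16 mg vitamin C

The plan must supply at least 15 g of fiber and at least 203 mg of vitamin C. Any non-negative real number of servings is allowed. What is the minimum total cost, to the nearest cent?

Check every corner: each single food scaled to meet both minima, and each pair solved so both constraints bind.
broccoli only: max(15/5, 203/70) = 3 servings → $3.00.
strawberries only: max(15/3, 203/93) = 5 servings → $5.75.
carrots only: max(15/3, 203/3) = 67.67 servings → $10.15.
spinach only: max(15/2, 203/16) = 12.69 servings → $9.52.
broccoli + strawberries: intersection lies outside the first quadrant.
broccoli + carrots with both tight: 2.892 servings and 0.1795 servings → $2.92.
broccoli + spinach with both tight: 2.767 servings and 0.5833 servings → $3.20.
strawberries + carrots with both tight: 2.089 servings and 2.911 servings → $2.84.
strawberries + spinach with both tight: 1.203 servings and 5.696 servings → $5.66.
carrots + spinach with both targets exact would need a negative amount; discard.
The minimum over all feasible corners is $2.84.

$2.84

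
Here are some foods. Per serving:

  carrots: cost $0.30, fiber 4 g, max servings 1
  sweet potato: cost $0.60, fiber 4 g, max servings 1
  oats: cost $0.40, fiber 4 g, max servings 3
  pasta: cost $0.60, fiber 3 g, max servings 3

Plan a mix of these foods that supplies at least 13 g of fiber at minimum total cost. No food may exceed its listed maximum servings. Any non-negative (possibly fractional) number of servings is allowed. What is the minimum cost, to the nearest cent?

$1.20

Cost per g of fiber: carrots $0.0750, oats $0.1000, sweet potato $0.1500, pasta $0.2000.
Take 1 serving of carrots: +4.0 g fiber for $0.30 (total $0.30, still need 9.0 g).
Take 2.25 servings of oats: +9.0 g fiber for $0.90 (total $1.20, still need 0.0 g).
Greedy by cheapest-per-g is optimal for a single linear constraint, so the minimum cost is $1.20.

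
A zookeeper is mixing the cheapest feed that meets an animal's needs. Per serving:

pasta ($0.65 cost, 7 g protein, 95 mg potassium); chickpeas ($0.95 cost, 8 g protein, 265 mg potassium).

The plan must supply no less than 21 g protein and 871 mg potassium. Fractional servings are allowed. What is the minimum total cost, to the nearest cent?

Compare the cost at each extreme point of the feasible region.
pasta only: max(21/7, 871/95) = 9.168 servings → $5.96.
chickpeas only: max(21/8, 871/265) = 3.287 servings → $3.12.
pasta + chickpeas: intersection lies outside the first quadrant.
Cheapest feasible corner: $3.12.

$3.12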